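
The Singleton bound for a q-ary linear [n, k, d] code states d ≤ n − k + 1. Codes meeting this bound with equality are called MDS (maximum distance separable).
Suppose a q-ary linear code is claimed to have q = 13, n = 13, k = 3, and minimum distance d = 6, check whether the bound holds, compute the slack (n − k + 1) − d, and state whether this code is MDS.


Singleton RHS = n − k + 1 = 11, slack = 5, bound satisfied, not MDS.

Singleton bound: d ≤ n − k + 1.
Here n = 13, k = 3, so n − k + 1 = 11.
Given d = 6, check d ≤ 11: YES.
Slack = (n − k + 1) − d = 5.
The code is NOT MDS (slack = 5 > 0).
Description: the claimed parameters are [13, 3, 6]_13; such a code would be non-MDS.


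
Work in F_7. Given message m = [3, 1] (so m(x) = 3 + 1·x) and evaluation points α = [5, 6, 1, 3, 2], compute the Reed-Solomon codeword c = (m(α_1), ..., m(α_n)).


c = [1, 2, 4, 6, 5]

Message polynomial: m(x) = 3 + 1·x (mod 7).
For each evaluation point α_i, compute m(α_i) mod 7:
  α_1 = 5: Horner steps 1 → 1, so m(5) = 1.
  α_2 = 6: Horner steps 1 → 2, so m(6) = 2.
  α_3 = 1: Horner steps 1 → 4, so m(1) = 4.
  α_4 = 3: Horner steps 1 → 6, so m(3) = 6.
  α_5 = 2: Horner steps 1 → 5, so m(2) = 5.
Codeword c = [1, 2, 4, 6, 5] ∈ F_7^5.


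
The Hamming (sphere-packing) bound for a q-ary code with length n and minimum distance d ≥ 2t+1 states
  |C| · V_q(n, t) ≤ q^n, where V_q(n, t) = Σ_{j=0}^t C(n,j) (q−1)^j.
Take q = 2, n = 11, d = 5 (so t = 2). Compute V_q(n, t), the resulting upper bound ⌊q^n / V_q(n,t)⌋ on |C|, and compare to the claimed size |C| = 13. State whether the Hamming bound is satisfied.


V_q(n, t) = 67, q^n = 2048, Hamming bound = 30, |C| = 13 ≤ bound (satisfied).

Step 1: Compute V_q(n, t) = Σ_{j=0}^2 C(n, j) (q−1)^j.
  j = 0: C(11,0)·(1)^0 = 1·1 = 1.
  j = 1: C(11,1)·(1)^1 = 11·1 = 11.
  j = 2: C(11,2)·(1)^2 = 55·1 = 55.
  V_q(n, t) = 1 + 11 + 55 = 67.
Step 2: q^n = 2^11 = 2048.
Step 3: Hamming bound ⌊q^n / V_q(n,t)⌋ = ⌊2048/67⌋ = 30.
Step 4: Compare |C| = 13 to 30: satisfied.
The claimed |C| lies below the Hamming bound.


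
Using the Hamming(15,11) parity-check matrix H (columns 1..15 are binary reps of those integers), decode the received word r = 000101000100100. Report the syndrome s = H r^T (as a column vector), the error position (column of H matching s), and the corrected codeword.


s = (0, 1, 0, 1)^T, error position = 5, corrected codeword c = 000111000100100

Compute s = H r^T mod 2 one row at a time:
  s_1 = 0 + 0 + 1 + 0 + 0 + 1 + 0 + 0 = 2 ≡ 0 (mod 2).
  s_2 = 1 + 0 + 1 + 0 + 0 + 1 + 0 + 0 = 3 ≡ 1 (mod 2).
  s_3 = 0 + 0 + 1 + 0 + 1 + 0 + 0 + 0 = 2 ≡ 0 (mod 2).
  s_4 = 0 + 0 + 0 + 0 + 0 + 0 + 1 + 0 = 1 ≡ 1 (mod 2).
s = (0, 1, 0, 1)^T — this equals column 5 of H (binary 0101), so error is at position 5.
Correct: flip bit 5 of r = 000101000100100 to get c = 000111000100100.


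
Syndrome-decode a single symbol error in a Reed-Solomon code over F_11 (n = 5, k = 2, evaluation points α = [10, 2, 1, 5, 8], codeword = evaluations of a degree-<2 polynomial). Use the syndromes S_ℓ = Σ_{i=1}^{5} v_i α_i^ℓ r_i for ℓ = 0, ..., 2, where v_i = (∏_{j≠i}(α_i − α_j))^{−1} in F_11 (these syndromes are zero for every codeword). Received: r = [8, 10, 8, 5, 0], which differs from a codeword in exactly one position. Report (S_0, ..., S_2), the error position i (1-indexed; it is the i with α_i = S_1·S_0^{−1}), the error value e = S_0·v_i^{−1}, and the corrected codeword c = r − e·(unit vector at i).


S = (3, 8, 3), error at position 1, error magnitude e = 4, c = [4, 10, 8, 5, 0].

Step 1: column multipliers v_i = (∏_{j≠i}(α_i − α_j))^{−1} mod 11.
  i = 1 (α = 10): (10−2)(10−1)(10−5)(10−8) = 8·9·5·2 = 720 ≡ 5, so v_1 = 5^{−1} = 9 (mod 11).
  i = 2 (α = 2): (2−10)(2−1)(2−5)(2−8) = (−8)·1·(−3)·(−6) = −144 ≡ 10, so v_2 = 10^{−1} = 10 (mod 11).
  i = 3 (α = 1): (1−10)(1−2)(1−5)(1−8) = (−9)·(−1)·(−4)·(−7) = 252 ≡ 10, so v_3 = 10^{−1} = 10 (mod 11).
  i = 4 (α = 5): (5−10)(5−2)(5−1)(5−8) = (−5)·3·4·(−3) = 180 ≡ 4, so v_4 = 4^{−1} = 3 (mod 11).
  i = 5 (α = 8): (8−10)(8−2)(8−1)(8−5) = (−2)·6·7·3 = −252 ≡ 1, so v_5 = 1^{−1} = 1 (mod 11).
  v = [9, 10, 10, 3, 1].
Step 2: syndromes of r = [8, 10, 8, 5, 0] (all sums mod 11).
  S_0 = Σ v_i r_i = 9·8 + 10·10 + 10·8 + 3·5 + 1·0 = 267 ≡ 3.
  S_1 = Σ v_i α_i r_i = 9·10·8 + 10·2·10 + 10·1·8 + 3·5·5 + 1·8·0 = 1075 ≡ 8.
  α_i^2 mod 11 = [1, 4, 1, 3, 9].
  S_2 = Σ v_i α_i^2 r_i = 9·1·8 + 10·4·10 + 10·1·8 + 3·3·5 + 1·9·0 = 597 ≡ 3.
  S = (3, 8, 3) ≠ 0, so r is not a codeword (an error is present).
Step 3: locate the error. For a single error e at position i, S_ℓ = v_i·e·α_i^ℓ, so α_err = S_1/S_0.
  S_0^{−1} = 3^{−1} = 4 (mod 11), so α_err = 8·4 = 32 ≡ 10 = α_1. Error position i = 1.
  Consistency check: S_2/S_1 = 3·7 = 21 ≡ 10 = α_err ✓ (single-error assumption holds).
Step 4: error magnitude e = S_0/v_1 = S_0·∏_{j≠1}(α_1 − α_j) = 3·5 = 15 ≡ 4 (mod 11).
Step 5: correct position 1: c_1 = r_1 − e = 8 − 4 ≡ 4 (mod 11). Hence c = [4, 10, 8, 5, 0].
  Check: interpolating c through the α_i gives m(x) = 6 + 2·x (degree < 2) with m(α_i) = c_i for every i, so c is indeed a codeword.


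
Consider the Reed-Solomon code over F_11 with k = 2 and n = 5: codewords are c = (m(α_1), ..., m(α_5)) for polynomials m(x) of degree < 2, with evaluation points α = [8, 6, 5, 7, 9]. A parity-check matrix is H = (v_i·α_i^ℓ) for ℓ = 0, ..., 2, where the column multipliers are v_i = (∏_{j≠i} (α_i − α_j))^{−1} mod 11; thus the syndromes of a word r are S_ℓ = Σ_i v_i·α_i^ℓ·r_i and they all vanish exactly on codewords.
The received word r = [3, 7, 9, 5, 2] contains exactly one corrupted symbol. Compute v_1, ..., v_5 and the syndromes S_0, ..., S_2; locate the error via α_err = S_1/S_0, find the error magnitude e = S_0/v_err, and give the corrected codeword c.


S = (6, 10, 2), error at position 5, error magnitude e = 1, c = [3, 7, 9, 5, 1].

Step 1: column multipliers v_i = (∏_{j≠i}(α_i − α_j))^{−1} mod 11.
  i = 1 (α = 8): (8−6)(8−5)(8−7)(8−9) = 2·3·1·(−1) = −6 ≡ 5, so v_1 = 5^{−1} = 9 (mod 11).
  i = 2 (α = 6): (6−8)(6−5)(6−7)(6−9) = (−2)·1·(−1)·(−3) = −6 ≡ 5, so v_2 = 5^{−1} = 9 (mod 11).
  i = 3 (α = 5): (5−8)(5−6)(5−7)(5−9) = (−3)·(−1)·(−2)·(−4) = 24 ≡ 2, so v_3 = 2^{−1} = 6 (mod 11).
  i = 4 (α = 7): (7−8)(7−6)(7−5)(7−9) = (−1)·1·2·(−2) = 4 ≡ 4, so v_4 = 4^{−1} = 3 (mod 11).
  i = 5 (α = 9): (9−8)(9−6)(9−5)(9−7) = 1·3·4·2 = 24 ≡ 2, so v_5 = 2^{−1} = 6 (mod 11).
  v = [9, 9, 6, 3, 6].
Step 2: syndromes of r = [3, 7, 9, 5, 2] (all sums mod 11).
  S_0 = Σ v_i r_i = 9·3 + 9·7 + 6·9 + 3·5 + 6·2 = 171 ≡ 6.
  S_1 = Σ v_i α_i r_i = 9·8·3 + 9·6·7 + 6·5·9 + 3·7·5 + 6·9·2 = 1077 ≡ 10.
  α_i^2 mod 11 = [9, 3, 3, 5, 4].
  S_2 = Σ v_i α_i^2 r_i = 9·9·3 + 9·3·7 + 6·3·9 + 3·5·5 + 6·4·2 = 717 ≡ 2.
  S = (6, 10, 2) ≠ 0, so r is not a codeword (an error is present).
Step 3: locate the error. For a single error e at position i, S_ℓ = v_i·e·α_i^ℓ, so α_err = S_1/S_0.
  S_0^{−1} = 6^{−1} = 2 (mod 11), so α_err = 10·2 = 20 ≡ 9 = α_5. Error position i = 5.
  Consistency check: S_2/S_1 = 2·10 = 20 ≡ 9 = α_err ✓ (single-error assumption holds).
Step 4: error magnitude e = S_0/v_5 = S_0·∏_{j≠5}(α_5 − α_j) = 6·2 = 12 ≡ 1 (mod 11).
Step 5: correct position 5: c_5 = r_5 − e = 2 − 1 ≡ 1 (mod 11). Hence c = [3, 7, 9, 5, 1].
  Check: interpolating c through the α_i gives m(x) = 8 + 9·x (degree < 2) with m(α_i) = c_i for every i, so c is indeed a codeword.


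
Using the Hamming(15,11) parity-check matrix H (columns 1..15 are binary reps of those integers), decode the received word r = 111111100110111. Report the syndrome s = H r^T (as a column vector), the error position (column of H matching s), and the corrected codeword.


s = (1, 1, 0, 1)^T, error position = 13, corrected codeword c = 111111100110011

Compute s = H r^T mod 2 one row at a time:
  s_1 = 0 + 0 + 1 + 1 + 0 + 1 + 1 + 1 = 5 ≡ 1 (mod 2).
  s_2 = 1 + 1 + 1 + 1 + 0 + 1 + 1 + 1 = 7 ≡ 1 (mod 2).
  s_3 = 1 + 1 + 1 + 1 + 1 + 1 + 1 + 1 = 8 ≡ 0 (mod 2).
  s_4 = 1 + 1 + 1 + 1 + 0 + 1 + 1 + 1 = 7 ≡ 1 (mod 2).
s = (1, 1, 0, 1)^T — this equals column 13 of H (binary 1101), so error is at position 13.
Correct: flip bit 13 of r = 111111100110111 to get c = 111111100110011.


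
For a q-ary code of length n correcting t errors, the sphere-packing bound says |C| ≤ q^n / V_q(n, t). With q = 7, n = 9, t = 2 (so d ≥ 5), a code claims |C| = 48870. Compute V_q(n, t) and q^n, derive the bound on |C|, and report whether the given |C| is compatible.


V_q(n, t) = 1351, q^n = 40353607, Hamming bound = 29869, |C| = 48870 > bound (violated).

Step 1: Compute V_q(n, t) = Σ_{j=0}^2 C(n, j) (q−1)^j.
  j = 0: C(9,0)·(6)^0 = 1·1 = 1.
  j = 1: C(9,1)·(6)^1 = 9·6 = 54.
  j = 2: C(9,2)·(6)^2 = 36·36 = 1296.
  V_q(n, t) = 1 + 54 + 1296 = 1351.
Step 2: q^n = 7^9 = 40353607.
Step 3: Hamming bound ⌊q^n / V_q(n,t)⌋ = ⌊40353607/1351⌋ = 29869.
Step 4: Compare |C| = 48870 to 29869: violated.
The claimed |C| lies above the Hamming bound, so no 7-ary code of length 9 with d ≥ 5 can have 48870 codewords.


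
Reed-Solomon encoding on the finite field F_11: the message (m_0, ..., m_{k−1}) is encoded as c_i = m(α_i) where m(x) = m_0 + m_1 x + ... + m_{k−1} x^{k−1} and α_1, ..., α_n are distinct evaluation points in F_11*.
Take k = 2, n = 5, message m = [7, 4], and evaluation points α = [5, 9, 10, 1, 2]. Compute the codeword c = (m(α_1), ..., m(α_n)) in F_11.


c = [5, 10, 3, 0, 4]

Message polynomial: m(x) = 7 + 4·x (mod 11).
For each evaluation point α_i, compute m(α_i) mod 11:
  α_1 = 5: Horner steps 4 → 5, so m(5) = 5.
  α_2 = 9: Horner steps 4 → 10, so m(9) = 10.
  α_3 = 10: Horner steps 4 → 3, so m(10) = 3.
  α_4 = 1: Horner steps 4 → 0, so m(1) = 0.
  α_5 = 2: Horner steps 4 → 4, so m(2) = 4.
Codeword c = [5, 10, 3, 0, 4] ∈ F_11^5.


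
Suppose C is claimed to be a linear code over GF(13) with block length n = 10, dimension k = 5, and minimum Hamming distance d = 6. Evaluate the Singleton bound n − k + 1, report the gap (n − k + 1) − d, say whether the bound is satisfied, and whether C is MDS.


Singleton RHS = n − k + 1 = 6, slack = 0, bound satisfied, MDS.

Singleton bound: d ≤ n − k + 1.
Here n = 10, k = 5, so n − k + 1 = 6.
Given d = 6, check d ≤ 6: YES.
Slack = (n − k + 1) − d = 0.
The code is MDS (slack = 0).
Description: the claimed parameters are [10, 5, 6]_13; such a code would be MDS (meets Singleton bound).


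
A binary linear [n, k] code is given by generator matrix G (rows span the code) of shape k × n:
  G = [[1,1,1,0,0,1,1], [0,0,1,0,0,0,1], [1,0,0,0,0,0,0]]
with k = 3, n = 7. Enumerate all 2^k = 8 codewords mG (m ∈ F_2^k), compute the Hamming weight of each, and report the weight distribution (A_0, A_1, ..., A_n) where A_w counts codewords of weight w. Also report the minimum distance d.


Weight distribution: A_0 = 1, A_1 = 1, A_2 = 2, A_3 = 2, A_4 = 1, A_5 = 1. Minimum distance d = 1.

Enumerate all 2^3 = 8 messages m ∈ F_2^3.
For each, compute codeword c = mG in F_2^7, then tally its weight.
  m = 000 → c = 0000000, weight = 0.
  m = 100 → c = 1110011, weight = 5.
  m = 010 → c = 0010001, weight = 2.
  m = 110 → c = 1100010, weight = 3.
  m = 001 → c = 1000000, weight = 1.
  m = 101 → c = 0110011, weight = 4.
  m = 011 → c = 1010001, weight = 3.
  m = 111 → c = 0100010, weight = 2.
Tally weights:
  weight 0: 1 codewords.
  weight 1: 1 codewords.
  weight 2: 2 codewords.
  weight 3: 2 codewords.
  weight 4: 1 codewords.
  weight 5: 1 codewords.
Minimum distance d = smallest w > 0 with A_w > 0 = 1.
Sanity: Σ A_w = 8 = 2^3 = 8 ✓.


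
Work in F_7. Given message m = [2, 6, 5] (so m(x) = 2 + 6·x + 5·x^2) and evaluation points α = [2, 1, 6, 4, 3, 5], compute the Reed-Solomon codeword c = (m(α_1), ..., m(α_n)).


c = [6, 6, 1, 1, 2, 3]

Message polynomial: m(x) = 2 + 6·x + 5·x^2 (mod 7).
For each evaluation point α_i, compute m(α_i) mod 7:
  α_1 = 2: Horner steps 5 → 2 → 6, so m(2) = 6.
  α_2 = 1: Horner steps 5 → 4 → 6, so m(1) = 6.
  α_3 = 6: Horner steps 5 → 1 → 1, so m(6) = 1.
  α_4 = 4: Horner steps 5 → 5 → 1, so m(4) = 1.
  α_5 = 3: Horner steps 5 → 0 → 2, so m(3) = 2.
  α_6 = 5: Horner steps 5 → 3 → 3, so m(5) = 3.
Codeword c = [6, 6, 1, 1, 2, 3] ∈ F_7^6.


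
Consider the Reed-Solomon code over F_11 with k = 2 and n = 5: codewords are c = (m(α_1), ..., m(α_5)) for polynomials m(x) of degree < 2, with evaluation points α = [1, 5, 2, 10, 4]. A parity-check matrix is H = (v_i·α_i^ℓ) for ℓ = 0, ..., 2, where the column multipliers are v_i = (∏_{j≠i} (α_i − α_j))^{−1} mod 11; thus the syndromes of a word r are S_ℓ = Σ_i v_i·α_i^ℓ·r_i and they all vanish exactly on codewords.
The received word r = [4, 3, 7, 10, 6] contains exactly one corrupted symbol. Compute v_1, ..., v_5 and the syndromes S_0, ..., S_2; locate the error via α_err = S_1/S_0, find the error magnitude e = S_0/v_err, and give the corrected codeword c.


S = (4, 8, 5), error at position 3, error magnitude e = 6, c = [4, 3, 1, 10, 6].

Step 1: column multipliers v_i = (∏_{j≠i}(α_i − α_j))^{−1} mod 11.
  i = 1 (α = 1): (1−5)(1−2)(1−10)(1−4) = (−4)·(−1)·(−9)·(−3) = 108 ≡ 9, so v_1 = 9^{−1} = 5 (mod 11).
  i = 2 (α = 5): (5−1)(5−2)(5−10)(5−4) = 4·3·(−5)·1 = −60 ≡ 6, so v_2 = 6^{−1} = 2 (mod 11).
  i = 3 (α = 2): (2−1)(2−5)(2−10)(2−4) = 1·(−3)·(−8)·(−2) = −48 ≡ 7, so v_3 = 7^{−1} = 8 (mod 11).
  i = 4 (α = 10): (10−1)(10−5)(10−2)(10−4) = 9·5·8·6 = 2160 ≡ 4, so v_4 = 4^{−1} = 3 (mod 11).
  i = 5 (α = 4): (4−1)(4−5)(4−2)(4−10) = 3·(−1)·2·(−6) = 36 ≡ 3, so v_5 = 3^{−1} = 4 (mod 11).
  v = [5, 2, 8, 3, 4].
Step 2: syndromes of r = [4, 3, 7, 10, 6] (all sums mod 11).
  S_0 = Σ v_i r_i = 5·4 + 2·3 + 8·7 + 3·10 + 4·6 = 136 ≡ 4.
  S_1 = Σ v_i α_i r_i = 5·1·4 + 2·5·3 + 8·2·7 + 3·10·10 + 4·4·6 = 558 ≡ 8.
  α_i^2 mod 11 = [1, 3, 4, 1, 5].
  S_2 = Σ v_i α_i^2 r_i = 5·1·4 + 2·3·3 + 8·4·7 + 3·1·10 + 4·5·6 = 412 ≡ 5.
  S = (4, 8, 5) ≠ 0, so r is not a codeword (an error is present).
Step 3: locate the error. For a single error e at position i, S_ℓ = v_i·e·α_i^ℓ, so α_err = S_1/S_0.
  S_0^{−1} = 4^{−1} = 3 (mod 11), so α_err = 8·3 = 24 ≡ 2 = α_3. Error position i = 3.
  Consistency check: S_2/S_1 = 5·7 = 35 ≡ 2 = α_err ✓ (single-error assumption holds).
Step 4: error magnitude e = S_0/v_3 = S_0·∏_{j≠3}(α_3 − α_j) = 4·7 = 28 ≡ 6 (mod 11).
Step 5: correct position 3: c_3 = r_3 − e = 7 − 6 ≡ 1 (mod 11). Hence c = [4, 3, 1, 10, 6].
  Check: interpolating c through the α_i gives m(x) = 7 + 8·x (degree < 2) with m(α_i) = c_i for every i, so c is indeed a codeword.


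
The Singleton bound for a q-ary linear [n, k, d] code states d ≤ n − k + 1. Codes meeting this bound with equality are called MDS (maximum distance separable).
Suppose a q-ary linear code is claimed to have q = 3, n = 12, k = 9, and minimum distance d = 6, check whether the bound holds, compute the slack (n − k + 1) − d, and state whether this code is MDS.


Singleton RHS = n − k + 1 = 4, slack = -2, bound violated (no such code; not MDS).

Singleton bound: d ≤ n − k + 1.
Here n = 12, k = 9, so n − k + 1 = 4.
Given d = 6, check d ≤ 4: NO.
Slack = (n − k + 1) − d = -2.
The slack is negative: d = 6 exceeds n − k + 1 = 4 by 2, so the Singleton bound is violated and no linear [12, 9, 6]_3 code can exist. In particular it is not MDS (MDS requires d = n − k + 1 exactly).
Description: the claimed parameters are [12, 9, 6]_3; such a code would be impossible (violates the Singleton bound).


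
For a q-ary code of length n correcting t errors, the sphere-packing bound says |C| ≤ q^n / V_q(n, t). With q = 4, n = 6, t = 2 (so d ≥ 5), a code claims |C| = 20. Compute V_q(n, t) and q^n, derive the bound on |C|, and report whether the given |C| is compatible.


V_q(n, t) = 154, q^n = 4096, Hamming bound = 26, |C| = 20 ≤ bound (satisfied).

Step 1: Compute V_q(n, t) = Σ_{j=0}^2 C(n, j) (q−1)^j.
  j = 0: C(6,0)·(3)^0 = 1·1 = 1.
  j = 1: C(6,1)·(3)^1 = 6·3 = 18.
  j = 2: C(6,2)·(3)^2 = 15·9 = 135.
  V_q(n, t) = 1 + 18 + 135 = 154.
Step 2: q^n = 4^6 = 4096.
Step 3: Hamming bound ⌊q^n / V_q(n,t)⌋ = ⌊4096/154⌋ = 26.
Step 4: Compare |C| = 20 to 26: satisfied.
The claimed |C| lies below the Hamming bound.


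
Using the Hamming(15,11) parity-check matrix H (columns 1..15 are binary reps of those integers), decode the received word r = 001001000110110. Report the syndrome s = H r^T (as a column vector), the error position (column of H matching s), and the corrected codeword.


s = (0, 1, 1, 1)^T, error position = 7, corrected codeword c = 001001100110110

Compute s = H r^T mod 2 one row at a time:
  s_1 = 0 + 0 + 1 + 1 + 0 + 1 + 1 + 0 = 4 ≡ 0 (mod 2).
  s_2 = 0 + 0 + 1 + 0 + 0 + 1 + 1 + 0 = 3 ≡ 1 (mod 2).
  s_3 = 0 + 1 + 1 + 0 + 1 + 1 + 1 + 0 = 5 ≡ 1 (mod 2).
  s_4 = 0 + 1 + 0 + 0 + 0 + 1 + 1 + 0 = 3 ≡ 1 (mod 2).
s = (0, 1, 1, 1)^T — this equals column 7 of H (binary 0111), so error is at position 7.
Correct: flip bit 7 of r = 001001000110110 to get c = 001001100110110.


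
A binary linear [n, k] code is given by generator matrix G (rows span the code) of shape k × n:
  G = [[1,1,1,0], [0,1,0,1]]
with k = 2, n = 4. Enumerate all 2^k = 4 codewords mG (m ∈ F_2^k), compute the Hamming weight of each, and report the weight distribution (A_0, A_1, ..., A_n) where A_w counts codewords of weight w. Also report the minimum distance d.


Weight distribution: A_0 = 1, A_2 = 1, A_3 = 2. Minimum distance d = 2.

Enumerate all 2^2 = 4 messages m ∈ F_2^2.
For each, compute codeword c = mG in F_2^4, then tally its weight.
  m = 00 → c = 0000, weight = 0.
  m = 10 → c = 1110, weight = 3.
  m = 01 → c = 0101, weight = 2.
  m = 11 → c = 1011, weight = 3.
Tally weights:
  weight 0: 1 codewords.
  weight 2: 1 codewords.
  weight 3: 2 codewords.
Minimum distance d = smallest w > 0 with A_w > 0 = 2.
Sanity: Σ A_w = 4 = 2^2 = 4 ✓.


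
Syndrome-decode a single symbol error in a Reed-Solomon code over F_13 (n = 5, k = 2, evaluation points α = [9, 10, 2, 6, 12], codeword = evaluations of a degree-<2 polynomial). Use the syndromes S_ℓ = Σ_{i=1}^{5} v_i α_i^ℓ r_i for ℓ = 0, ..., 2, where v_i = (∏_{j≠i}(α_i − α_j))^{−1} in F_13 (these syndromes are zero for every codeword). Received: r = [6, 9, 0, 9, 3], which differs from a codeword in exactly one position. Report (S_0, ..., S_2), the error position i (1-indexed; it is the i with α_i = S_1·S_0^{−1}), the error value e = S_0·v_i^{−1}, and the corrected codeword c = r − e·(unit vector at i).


S = (4, 1, 10), error at position 2, error magnitude e = 4, c = [6, 5, 0, 9, 3].

Step 1: column multipliers v_i = (∏_{j≠i}(α_i − α_j))^{−1} mod 13.
  i = 1 (α = 9): (9−10)(9−2)(9−6)(9−12) = (−1)·7·3·(−3) = 63 ≡ 11, so v_1 = 11^{−1} = 6 (mod 13).
  i = 2 (α = 10): (10−9)(10−2)(10−6)(10−12) = 1·8·4·(−2) = −64 ≡ 1, so v_2 = 1^{−1} = 1 (mod 13).
  i = 3 (α = 2): (2−9)(2−10)(2−6)(2−12) = (−7)·(−8)·(−4)·(−10) = 2240 ≡ 4, so v_3 = 4^{−1} = 10 (mod 13).
  i = 4 (α = 6): (6−9)(6−10)(6−2)(6−12) = (−3)·(−4)·4·(−6) = −288 ≡ 11, so v_4 = 11^{−1} = 6 (mod 13).
  i = 5 (α = 12): (12−9)(12−10)(12−2)(12−6) = 3·2·10·6 = 360 ≡ 9, so v_5 = 9^{−1} = 3 (mod 13).
  v = [6, 1, 10, 6, 3].
Step 2: syndromes of r = [6, 9, 0, 9, 3] (all sums mod 13).
  S_0 = Σ v_i r_i = 6·6 + 1·9 + 10·0 + 6·9 + 3·3 = 108 ≡ 4.
  S_1 = Σ v_i α_i r_i = 6·9·6 + 1·10·9 + 10·2·0 + 6·6·9 + 3·12·3 = 846 ≡ 1.
  α_i^2 mod 13 = [3, 9, 4, 10, 1].
  S_2 = Σ v_i α_i^2 r_i = 6·3·6 + 1·9·9 + 10·4·0 + 6·10·9 + 3·1·3 = 738 ≡ 10.
  S = (4, 1, 10) ≠ 0, so r is not a codeword (an error is present).
Step 3: locate the error. For a single error e at position i, S_ℓ = v_i·e·α_i^ℓ, so α_err = S_1/S_0.
  S_0^{−1} = 4^{−1} = 10 (mod 13), so α_err = 1·10 = 10 ≡ 10 = α_2. Error position i = 2.
  Consistency check: S_2/S_1 = 10·1 = 10 ≡ 10 = α_err ✓ (single-error assumption holds).
Step 4: error magnitude e = S_0/v_2 = S_0·∏_{j≠2}(α_2 − α_j) = 4·1 = 4 ≡ 4 (mod 13).
Step 5: correct position 2: c_2 = r_2 − e = 9 − 4 ≡ 5 (mod 13). Hence c = [6, 5, 0, 9, 3].
  Check: interpolating c through the α_i gives m(x) = 2 + 12·x (degree < 2) with m(α_i) = c_i for every i, so c is indeed a codeword.


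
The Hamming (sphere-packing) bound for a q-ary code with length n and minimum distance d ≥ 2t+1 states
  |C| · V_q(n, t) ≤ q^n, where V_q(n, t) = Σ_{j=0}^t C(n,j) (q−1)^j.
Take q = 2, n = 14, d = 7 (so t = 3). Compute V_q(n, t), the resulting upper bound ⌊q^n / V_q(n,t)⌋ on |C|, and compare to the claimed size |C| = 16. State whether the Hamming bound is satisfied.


V_q(n, t) = 470, q^n = 16384, Hamming bound = 34, |C| = 16 ≤ bound (satisfied).

Step 1: Compute V_q(n, t) = Σ_{j=0}^3 C(n, j) (q−1)^j.
  j = 0: C(14,0)·(1)^0 = 1·1 = 1.
  j = 1: C(14,1)·(1)^1 = 14·1 = 14.
  j = 2: C(14,2)·(1)^2 = 91·1 = 91.
  j = 3: C(14,3)·(1)^3 = 364·1 = 364.
  V_q(n, t) = 1 + 14 + 91 + 364 = 470.
Step 2: q^n = 2^14 = 16384.
Step 3: Hamming bound ⌊q^n / V_q(n,t)⌋ = ⌊16384/470⌋ = 34.
Step 4: Compare |C| = 16 to 34: satisfied.
The claimed |C| lies below the Hamming bound.


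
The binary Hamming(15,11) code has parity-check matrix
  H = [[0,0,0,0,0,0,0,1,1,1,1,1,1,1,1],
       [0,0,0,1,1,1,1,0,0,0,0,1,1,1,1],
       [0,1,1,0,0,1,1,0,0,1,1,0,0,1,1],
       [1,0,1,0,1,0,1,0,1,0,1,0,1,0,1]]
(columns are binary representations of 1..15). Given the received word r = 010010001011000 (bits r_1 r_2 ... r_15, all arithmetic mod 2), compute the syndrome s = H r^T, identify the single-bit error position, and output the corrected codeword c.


s = (1, 0, 0, 1)^T, error position = 9, corrected codeword c = 010010000011000

Compute s = H r^T mod 2 one row at a time:
  s_1 = 0 + 1 + 0 + 1 + 1 + 0 + 0 + 0 = 3 ≡ 1 (mod 2).
  s_2 = 0 + 1 + 0 + 0 + 1 + 0 + 0 + 0 = 2 ≡ 0 (mod 2).
  s_3 = 1 + 0 + 0 + 0 + 0 + 1 + 0 + 0 = 2 ≡ 0 (mod 2).
  s_4 = 0 + 0 + 1 + 0 + 1 + 1 + 0 + 0 = 3 ≡ 1 (mod 2).
s = (1, 0, 0, 1)^T — this equals column 9 of H (binary 1001), so error is at position 9.
Correct: flip bit 9 of r = 010010001011000 to get c = 010010000011000.


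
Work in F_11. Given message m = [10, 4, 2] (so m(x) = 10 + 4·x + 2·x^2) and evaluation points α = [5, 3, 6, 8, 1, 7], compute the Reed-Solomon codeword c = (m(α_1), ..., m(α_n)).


c = [3, 7, 7, 5, 5, 4]

Message polynomial: m(x) = 10 + 4·x + 2·x^2 (mod 11).
For each evaluation point α_i, compute m(α_i) mod 11:
  α_1 = 5: Horner steps 2 → 3 → 3, so m(5) = 3.
  α_2 = 3: Horner steps 2 → 10 → 7, so m(3) = 7.
  α_3 = 6: Horner steps 2 → 5 → 7, so m(6) = 7.
  α_4 = 8: Horner steps 2 → 9 → 5, so m(8) = 5.
  α_5 = 1: Horner steps 2 → 6 → 5, so m(1) = 5.
  α_6 = 7: Horner steps 2 → 7 → 4, so m(7) = 4.
Codeword c = [3, 7, 7, 5, 5, 4] ∈ F_11^6.


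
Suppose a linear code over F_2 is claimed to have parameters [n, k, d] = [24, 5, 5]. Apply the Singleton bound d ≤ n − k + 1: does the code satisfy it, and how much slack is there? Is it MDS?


Singleton RHS = n − k + 1 = 20, slack = 15, bound satisfied, not MDS.

Singleton bound: d ≤ n − k + 1.
Here n = 24, k = 5, so n − k + 1 = 20.
Given d = 5, check d ≤ 20: YES.
Slack = (n − k + 1) − d = 15.
The code is NOT MDS (slack = 15 > 0).
Description: the claimed parameters are [24, 5, 5]_2; such a code would be non-MDS.


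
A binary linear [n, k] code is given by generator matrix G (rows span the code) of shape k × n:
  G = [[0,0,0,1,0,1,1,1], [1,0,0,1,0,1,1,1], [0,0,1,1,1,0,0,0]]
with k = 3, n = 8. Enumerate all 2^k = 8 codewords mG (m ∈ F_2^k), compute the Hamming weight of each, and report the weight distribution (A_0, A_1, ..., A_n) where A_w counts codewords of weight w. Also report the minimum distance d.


Weight distribution: A_0 = 1, A_1 = 1, A_3 = 1, A_4 = 2, A_5 = 2, A_6 = 1. Minimum distance d = 1.

Enumerate all 2^3 = 8 messages m ∈ F_2^3.
For each, compute codeword c = mG in F_2^8, then tally its weight.
  m = 000 → c = 00000000, weight = 0.
  m = 100 → c = 00010111, weight = 4.
  m = 010 → c = 10010111, weight = 5.
  m = 110 → c = 10000000, weight = 1.
  m = 001 → c = 00111000, weight = 3.
  m = 101 → c = 00101111, weight = 5.
  m = 011 → c = 10101111, weight = 6.
  m = 111 → c = 10111000, weight = 4.
Tally weights:
  weight 0: 1 codewords.
  weight 1: 1 codewords.
  weight 3: 1 codewords.
  weight 4: 2 codewords.
  weight 5: 2 codewords.
  weight 6: 1 codewords.
Minimum distance d = smallest w > 0 with A_w > 0 = 1.
Sanity: Σ A_w = 8 = 2^3 = 8 ✓.


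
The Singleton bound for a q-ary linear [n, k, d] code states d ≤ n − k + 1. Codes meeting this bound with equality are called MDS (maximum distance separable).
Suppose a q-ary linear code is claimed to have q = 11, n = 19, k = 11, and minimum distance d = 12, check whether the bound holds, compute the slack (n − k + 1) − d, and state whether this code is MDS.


Singleton RHS = n − k + 1 = 9, slack = -3, bound violated (no such code; not MDS).

Singleton bound: d ≤ n − k + 1.
Here n = 19, k = 11, so n − k + 1 = 9.
Given d = 12, check d ≤ 9: NO.
Slack = (n − k + 1) − d = -3.
The slack is negative: d = 12 exceeds n − k + 1 = 9 by 3, so the Singleton bound is violated and no linear [19, 11, 12]_11 code can exist. In particular it is not MDS (MDS requires d = n − k + 1 exactly).
Description: the claimed parameters are [19, 11, 12]_11; such a code would be impossible (violates the Singleton bound).


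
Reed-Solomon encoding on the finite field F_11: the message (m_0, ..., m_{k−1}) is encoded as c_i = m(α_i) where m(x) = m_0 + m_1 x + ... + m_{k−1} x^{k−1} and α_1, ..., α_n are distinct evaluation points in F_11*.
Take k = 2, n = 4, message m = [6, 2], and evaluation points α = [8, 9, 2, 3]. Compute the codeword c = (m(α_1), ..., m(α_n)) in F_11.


c = [0, 2, 10, 1]

Message polynomial: m(x) = 6 + 2·x (mod 11).
For each evaluation point α_i, compute m(α_i) mod 11:
  α_1 = 8: Horner steps 2 → 0, so m(8) = 0.
  α_2 = 9: Horner steps 2 → 2, so m(9) = 2.
  α_3 = 2: Horner steps 2 → 10, so m(2) = 10.
  α_4 = 3: Horner steps 2 → 1, so m(3) = 1.
Codeword c = [0, 2, 10, 1] ∈ F_11^4.


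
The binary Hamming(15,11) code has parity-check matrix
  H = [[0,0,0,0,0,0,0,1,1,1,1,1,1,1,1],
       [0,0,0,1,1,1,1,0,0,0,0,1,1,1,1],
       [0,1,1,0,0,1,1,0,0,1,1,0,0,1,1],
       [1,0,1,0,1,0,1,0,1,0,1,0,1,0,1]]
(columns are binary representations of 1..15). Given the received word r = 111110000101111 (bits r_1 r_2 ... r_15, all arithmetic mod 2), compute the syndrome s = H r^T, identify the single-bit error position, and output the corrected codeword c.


s = (1, 0, 1, 1)^T, error position = 11, corrected codeword c = 111110000111111

Compute s = H r^T mod 2 one row at a time:
  s_1 = 0 + 0 + 1 + 0 + 1 + 1 + 1 + 1 = 5 ≡ 1 (mod 2).
  s_2 = 1 + 1 + 0 + 0 + 1 + 1 + 1 + 1 = 6 ≡ 0 (mod 2).
  s_3 = 1 + 1 + 0 + 0 + 1 + 0 + 1 + 1 = 5 ≡ 1 (mod 2).
  s_4 = 1 + 1 + 1 + 0 + 0 + 0 + 1 + 1 = 5 ≡ 1 (mod 2).
s = (1, 0, 1, 1)^T — this equals column 11 of H (binary 1011), so error is at position 11.
Correct: flip bit 11 of r = 111110000101111 to get c = 111110000111111.


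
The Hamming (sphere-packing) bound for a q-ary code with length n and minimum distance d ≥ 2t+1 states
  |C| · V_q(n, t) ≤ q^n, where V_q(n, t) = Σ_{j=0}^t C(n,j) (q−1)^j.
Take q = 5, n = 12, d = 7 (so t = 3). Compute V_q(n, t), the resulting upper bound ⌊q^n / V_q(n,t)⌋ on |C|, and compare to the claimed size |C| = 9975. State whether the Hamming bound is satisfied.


V_q(n, t) = 15185, q^n = 244140625, Hamming bound = 16077, |C| = 9975 ≤ bound (satisfied).

Step 1: Compute V_q(n, t) = Σ_{j=0}^3 C(n, j) (q−1)^j.
  j = 0: C(12,0)·(4)^0 = 1·1 = 1.
  j = 1: C(12,1)·(4)^1 = 12·4 = 48.
  j = 2: C(12,2)·(4)^2 = 66·16 = 1056.
  j = 3: C(12,3)·(4)^3 = 220·64 = 14080.
  V_q(n, t) = 1 + 48 + 1056 + 14080 = 15185.
Step 2: q^n = 5^12 = 244140625.
Step 3: Hamming bound ⌊q^n / V_q(n,t)⌋ = ⌊244140625/15185⌋ = 16077.
Step 4: Compare |C| = 9975 to 16077: satisfied.
The claimed |C| lies below the Hamming bound.


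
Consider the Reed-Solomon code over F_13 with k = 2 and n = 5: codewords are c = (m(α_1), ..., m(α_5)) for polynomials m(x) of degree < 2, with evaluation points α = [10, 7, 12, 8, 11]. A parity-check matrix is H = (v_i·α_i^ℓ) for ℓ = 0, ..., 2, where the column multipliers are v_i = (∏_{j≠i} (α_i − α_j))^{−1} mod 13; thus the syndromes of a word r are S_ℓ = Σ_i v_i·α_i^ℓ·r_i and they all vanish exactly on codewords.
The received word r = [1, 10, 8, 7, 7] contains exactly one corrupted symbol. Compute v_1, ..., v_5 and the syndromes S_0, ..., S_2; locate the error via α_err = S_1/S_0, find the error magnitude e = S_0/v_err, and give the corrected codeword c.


S = (9, 8, 10), error at position 5, error magnitude e = 9, c = [1, 10, 8, 7, 11].

Step 1: column multipliers v_i = (∏_{j≠i}(α_i − α_j))^{−1} mod 13.
  i = 1 (α = 10): (10−7)(10−12)(10−8)(10−11) = 3·(−2)·2·(−1) = 12 ≡ 12, so v_1 = 12^{−1} = 12 (mod 13).
  i = 2 (α = 7): (7−10)(7−12)(7−8)(7−11) = (−3)·(−5)·(−1)·(−4) = 60 ≡ 8, so v_2 = 8^{−1} = 5 (mod 13).
  i = 3 (α = 12): (12−10)(12−7)(12−8)(12−11) = 2·5·4·1 = 40 ≡ 1, so v_3 = 1^{−1} = 1 (mod 13).
  i = 4 (α = 8): (8−10)(8−7)(8−12)(8−11) = (−2)·1·(−4)·(−3) = −24 ≡ 2, so v_4 = 2^{−1} = 7 (mod 13).
  i = 5 (α = 11): (11−10)(11−7)(11−12)(11−8) = 1·4·(−1)·3 = −12 ≡ 1, so v_5 = 1^{−1} = 1 (mod 13).
  v = [12, 5, 1, 7, 1].
Step 2: syndromes of r = [1, 10, 8, 7, 7] (all sums mod 13).
  S_0 = Σ v_i r_i = 12·1 + 5·10 + 1·8 + 7·7 + 1·7 = 126 ≡ 9.
  S_1 = Σ v_i α_i r_i = 12·10·1 + 5·7·10 + 1·12·8 + 7·8·7 + 1·11·7 = 1035 ≡ 8.
  α_i^2 mod 13 = [9, 10, 1, 12, 4].
  S_2 = Σ v_i α_i^2 r_i = 12·9·1 + 5·10·10 + 1·1·8 + 7·12·7 + 1·4·7 = 1232 ≡ 10.
  S = (9, 8, 10) ≠ 0, so r is not a codeword (an error is present).
Step 3: locate the error. For a single error e at position i, S_ℓ = v_i·e·α_i^ℓ, so α_err = S_1/S_0.
  S_0^{−1} = 9^{−1} = 3 (mod 13), so α_err = 8·3 = 24 ≡ 11 = α_5. Error position i = 5.
  Consistency check: S_2/S_1 = 10·5 = 50 ≡ 11 = α_err ✓ (single-error assumption holds).
Step 4: error magnitude e = S_0/v_5 = S_0·∏_{j≠5}(α_5 − α_j) = 9·1 = 9 ≡ 9 (mod 13).
Step 5: correct position 5: c_5 = r_5 − e = 7 − 9 ≡ 11 (mod 13). Hence c = [1, 10, 8, 7, 11].
  Check: interpolating c through the α_i gives m(x) = 5 + 10·x (degree < 2) with m(α_i) = c_i for every i, so c is indeed a codeword.


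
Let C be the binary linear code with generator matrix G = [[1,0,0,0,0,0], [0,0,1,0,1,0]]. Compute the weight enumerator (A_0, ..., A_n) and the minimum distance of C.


Weight distribution: A_0 = 1, A_1 = 1, A_2 = 1, A_3 = 1. Minimum distance d = 1.

Enumerate all 2^2 = 4 messages m ∈ F_2^2.
For each, compute codeword c = mG in F_2^6, then tally its weight.
  m = 00 → c = 000000, weight = 0.
  m = 10 → c = 100000, weight = 1.
  m = 01 → c = 001010, weight = 2.
  m = 11 → c = 101010, weight = 3.
Tally weights:
  weight 0: 1 codewords.
  weight 1: 1 codewords.
  weight 2: 1 codewords.
  weight 3: 1 codewords.
Minimum distance d = smallest w > 0 with A_w > 0 = 1.
Sanity: Σ A_w = 4 = 2^2 = 4 ✓.


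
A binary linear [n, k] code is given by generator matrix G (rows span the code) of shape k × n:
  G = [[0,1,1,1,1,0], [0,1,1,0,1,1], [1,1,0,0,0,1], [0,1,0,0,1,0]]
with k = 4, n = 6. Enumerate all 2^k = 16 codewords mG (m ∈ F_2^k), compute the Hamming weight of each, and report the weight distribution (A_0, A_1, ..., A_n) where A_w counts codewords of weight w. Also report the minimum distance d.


Weight distribution: A_0 = 1, A_2 = 4, A_3 = 6, A_4 = 3, A_5 = 2. Minimum distance d = 2.

Enumerate all 2^4 = 16 messages m ∈ F_2^4.
For each, compute codeword c = mG in F_2^6, then tally its weight.
  m = 0000 → c = 000000, weight = 0.
  m = 1000 → c = 011110, weight = 4.
  m = 0100 → c = 011011, weight = 4.
  m = 1100 → c = 000101, weight = 2.
  m = 0010 → c = 110001, weight = 3.
  m = 1010 → c = 101111, weight = 5.
  m = 0110 → c = 101010, weight = 3.
  m = 1110 → c = 110100, weight = 3.
  m = 0001 → c = 010010, weight = 2.
  m = 1001 → c = 001100, weight = 2.
  m = 0101 → c = 001001, weight = 2.
  m = 1101 → c = 010111, weight = 4.
  m = 0011 → c = 100011, weight = 3.
  m = 1011 → c = 111101, weight = 5.
  m = 0111 → c = 111000, weight = 3.
  m = 1111 → c = 100110, weight = 3.
Tally weights:
  weight 0: 1 codewords.
  weight 2: 4 codewords.
  weight 3: 6 codewords.
  weight 4: 3 codewords.
  weight 5: 2 codewords.
Minimum distance d = smallest w > 0 with A_w > 0 = 2.
Sanity: Σ A_w = 16 = 2^4 = 16 ✓.


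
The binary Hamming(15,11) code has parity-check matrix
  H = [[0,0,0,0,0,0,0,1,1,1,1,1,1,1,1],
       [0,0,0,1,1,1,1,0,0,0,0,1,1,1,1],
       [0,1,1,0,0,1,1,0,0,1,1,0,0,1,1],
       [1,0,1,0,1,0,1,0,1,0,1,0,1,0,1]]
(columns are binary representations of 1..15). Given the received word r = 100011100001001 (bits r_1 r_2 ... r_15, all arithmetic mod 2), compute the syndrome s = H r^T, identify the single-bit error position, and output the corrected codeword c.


s = (0, 1, 1, 0)^T, error position = 6, corrected codeword c = 100010100001001

Compute s = H r^T mod 2 one row at a time:
  s_1 = 0 + 0 + 0 + 0 + 1 + 0 + 0 + 1 = 2 ≡ 0 (mod 2).
  s_2 = 0 + 1 + 1 + 1 + 1 + 0 + 0 + 1 = 5 ≡ 1 (mod 2).
  s_3 = 0 + 0 + 1 + 1 + 0 + 0 + 0 + 1 = 3 ≡ 1 (mod 2).
  s_4 = 1 + 0 + 1 + 1 + 0 + 0 + 0 + 1 = 4 ≡ 0 (mod 2).
s = (0, 1, 1, 0)^T — this equals column 6 of H (binary 0110), so error is at position 6.
Correct: flip bit 6 of r = 100011100001001 to get c = 100010100001001.


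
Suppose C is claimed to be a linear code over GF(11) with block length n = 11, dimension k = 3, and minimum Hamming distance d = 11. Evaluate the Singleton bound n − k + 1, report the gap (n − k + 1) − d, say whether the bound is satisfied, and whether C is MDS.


Singleton RHS = n − k + 1 = 9, slack = -2, bound violated (no such code; not MDS).

Singleton bound: d ≤ n − k + 1.
Here n = 11, k = 3, so n − k + 1 = 9.
Given d = 11, check d ≤ 9: NO.
Slack = (n − k + 1) − d = -2.
The slack is negative: d = 11 exceeds n − k + 1 = 9 by 2, so the Singleton bound is violated and no linear [11, 3, 11]_11 code can exist. In particular it is not MDS (MDS requires d = n − k + 1 exactly).
Description: the claimed parameters are [11, 3, 11]_11; such a code would be impossible (violates the Singleton bound).


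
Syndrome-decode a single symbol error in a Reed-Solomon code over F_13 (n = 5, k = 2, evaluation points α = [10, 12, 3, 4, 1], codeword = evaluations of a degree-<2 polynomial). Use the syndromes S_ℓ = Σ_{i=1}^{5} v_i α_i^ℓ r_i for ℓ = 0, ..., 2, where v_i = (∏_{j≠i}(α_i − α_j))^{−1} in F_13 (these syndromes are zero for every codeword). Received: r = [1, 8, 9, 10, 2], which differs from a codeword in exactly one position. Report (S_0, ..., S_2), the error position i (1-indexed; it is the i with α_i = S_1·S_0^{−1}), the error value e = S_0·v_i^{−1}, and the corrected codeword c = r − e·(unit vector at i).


S = (4, 3, 12), error at position 4, error magnitude e = 4, c = [1, 8, 9, 6, 2].

Step 1: column multipliers v_i = (∏_{j≠i}(α_i − α_j))^{−1} mod 13.
  i = 1 (α = 10): (10−12)(10−3)(10−4)(10−1) = (−2)·7·6·9 = −756 ≡ 11, so v_1 = 11^{−1} = 6 (mod 13).
  i = 2 (α = 12): (12−10)(12−3)(12−4)(12−1) = 2·9·8·11 = 1584 ≡ 11, so v_2 = 11^{−1} = 6 (mod 13).
  i = 3 (α = 3): (3−10)(3−12)(3−4)(3−1) = (−7)·(−9)·(−1)·2 = −126 ≡ 4, so v_3 = 4^{−1} = 10 (mod 13).
  i = 4 (α = 4): (4−10)(4−12)(4−3)(4−1) = (−6)·(−8)·1·3 = 144 ≡ 1, so v_4 = 1^{−1} = 1 (mod 13).
  i = 5 (α = 1): (1−10)(1−12)(1−3)(1−4) = (−9)·(−11)·(−2)·(−3) = 594 ≡ 9, so v_5 = 9^{−1} = 3 (mod 13).
  v = [6, 6, 10, 1, 3].
Step 2: syndromes of r = [1, 8, 9, 10, 2] (all sums mod 13).
  S_0 = Σ v_i r_i = 6·1 + 6·8 + 10·9 + 1·10 + 3·2 = 160 ≡ 4.
  S_1 = Σ v_i α_i r_i = 6·10·1 + 6·12·8 + 10·3·9 + 1·4·10 + 3·1·2 = 952 ≡ 3.
  α_i^2 mod 13 = [9, 1, 9, 3, 1].
  S_2 = Σ v_i α_i^2 r_i = 6·9·1 + 6·1·8 + 10·9·9 + 1·3·10 + 3·1·2 = 948 ≡ 12.
  S = (4, 3, 12) ≠ 0, so r is not a codeword (an error is present).
Step 3: locate the error. For a single error e at position i, S_ℓ = v_i·e·α_i^ℓ, so α_err = S_1/S_0.
  S_0^{−1} = 4^{−1} = 10 (mod 13), so α_err = 3·10 = 30 ≡ 4 = α_4. Error position i = 4.
  Consistency check: S_2/S_1 = 12·9 = 108 ≡ 4 = α_err ✓ (single-error assumption holds).
Step 4: error magnitude e = S_0/v_4 = S_0·∏_{j≠4}(α_4 − α_j) = 4·1 = 4 ≡ 4 (mod 13).
Step 5: correct position 4: c_4 = r_4 − e = 10 − 4 ≡ 6 (mod 13). Hence c = [1, 8, 9, 6, 2].
  Check: interpolating c through the α_i gives m(x) = 5 + 10·x (degree < 2) with m(α_i) = c_i for every i, so c is indeed a codeword.


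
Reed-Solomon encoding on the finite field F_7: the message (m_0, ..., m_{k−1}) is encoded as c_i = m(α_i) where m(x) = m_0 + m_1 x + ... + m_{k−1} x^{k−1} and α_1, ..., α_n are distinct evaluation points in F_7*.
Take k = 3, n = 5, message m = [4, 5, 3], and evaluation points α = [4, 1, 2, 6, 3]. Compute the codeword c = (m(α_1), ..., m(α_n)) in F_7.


c = [2, 5, 5, 2, 4]

Message polynomial: m(x) = 4 + 5·x + 3·x^2 (mod 7).
For each evaluation point α_i, compute m(α_i) mod 7:
  α_1 = 4: Horner steps 3 → 3 → 2, so m(4) = 2.
  α_2 = 1: Horner steps 3 → 1 → 5, so m(1) = 5.
  α_3 = 2: Horner steps 3 → 4 → 5, so m(2) = 5.
  α_4 = 6: Horner steps 3 → 2 → 2, so m(6) = 2.
  α_5 = 3: Horner steps 3 → 0 → 4, so m(3) = 4.
Codeword c = [2, 5, 5, 2, 4] ∈ F_7^5.


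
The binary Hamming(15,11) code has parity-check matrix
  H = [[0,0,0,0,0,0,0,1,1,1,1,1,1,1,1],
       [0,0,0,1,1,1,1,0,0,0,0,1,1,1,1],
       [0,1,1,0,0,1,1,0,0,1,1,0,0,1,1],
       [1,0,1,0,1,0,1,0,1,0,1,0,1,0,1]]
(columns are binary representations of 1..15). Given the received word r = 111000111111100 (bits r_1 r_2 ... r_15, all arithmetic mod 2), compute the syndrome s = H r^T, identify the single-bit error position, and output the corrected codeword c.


s = (0, 1, 1, 0)^T, error position = 6, corrected codeword c = 111001111111100

Compute s = H r^T mod 2 one row at a time:
  s_1 = 1 + 1 + 1 + 1 + 1 + 1 + 0 + 0 = 6 ≡ 0 (mod 2).
  s_2 = 0 + 0 + 0 + 1 + 1 + 1 + 0 + 0 = 3 ≡ 1 (mod 2).
  s_3 = 1 + 1 + 0 + 1 + 1 + 1 + 0 + 0 = 5 ≡ 1 (mod 2).
  s_4 = 1 + 1 + 0 + 1 + 1 + 1 + 1 + 0 = 6 ≡ 0 (mod 2).
s = (0, 1, 1, 0)^T — this equals column 6 of H (binary 0110), so error is at position 6.
Correct: flip bit 6 of r = 111000111111100 to get c = 111001111111100.


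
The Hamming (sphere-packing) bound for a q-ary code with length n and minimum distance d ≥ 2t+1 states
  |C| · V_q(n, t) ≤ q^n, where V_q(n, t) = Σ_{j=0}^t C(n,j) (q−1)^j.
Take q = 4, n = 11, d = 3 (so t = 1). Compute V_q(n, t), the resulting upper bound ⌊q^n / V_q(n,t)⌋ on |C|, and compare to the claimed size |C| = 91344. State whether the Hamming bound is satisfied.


V_q(n, t) = 34, q^n = 4194304, Hamming bound = 123361, |C| = 91344 ≤ bound (satisfied).

Step 1: Compute V_q(n, t) = Σ_{j=0}^1 C(n, j) (q−1)^j.
  j = 0: C(11,0)·(3)^0 = 1·1 = 1.
  j = 1: C(11,1)·(3)^1 = 11·3 = 33.
  V_q(n, t) = 1 + 33 = 34.
Step 2: q^n = 4^11 = 4194304.
Step 3: Hamming bound ⌊q^n / V_q(n,t)⌋ = ⌊4194304/34⌋ = 123361.
Step 4: Compare |C| = 91344 to 123361: satisfied.
The claimed |C| lies below the Hamming bound.
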